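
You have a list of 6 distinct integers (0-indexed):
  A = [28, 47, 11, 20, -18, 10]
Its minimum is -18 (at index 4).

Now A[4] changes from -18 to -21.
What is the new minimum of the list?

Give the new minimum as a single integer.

Old min = -18 (at index 4)
Change: A[4] -18 -> -21
Changed element WAS the min. Need to check: is -21 still <= all others?
  Min of remaining elements: 10
  New min = min(-21, 10) = -21

Answer: -21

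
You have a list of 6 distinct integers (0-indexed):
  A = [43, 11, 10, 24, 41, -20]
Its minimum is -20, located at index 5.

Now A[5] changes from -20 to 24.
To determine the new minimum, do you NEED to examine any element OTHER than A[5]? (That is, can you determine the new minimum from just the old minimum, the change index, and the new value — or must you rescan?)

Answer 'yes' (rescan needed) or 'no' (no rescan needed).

Old min = -20 at index 5
Change at index 5: -20 -> 24
Index 5 WAS the min and new value 24 > old min -20. Must rescan other elements to find the new min.
Needs rescan: yes

Answer: yes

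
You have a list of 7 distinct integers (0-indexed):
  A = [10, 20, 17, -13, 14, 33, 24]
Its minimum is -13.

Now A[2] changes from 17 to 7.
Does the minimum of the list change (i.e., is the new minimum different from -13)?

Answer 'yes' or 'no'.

Answer: no

Derivation:
Old min = -13
Change: A[2] 17 -> 7
Changed element was NOT the min; min changes only if 7 < -13.
New min = -13; changed? no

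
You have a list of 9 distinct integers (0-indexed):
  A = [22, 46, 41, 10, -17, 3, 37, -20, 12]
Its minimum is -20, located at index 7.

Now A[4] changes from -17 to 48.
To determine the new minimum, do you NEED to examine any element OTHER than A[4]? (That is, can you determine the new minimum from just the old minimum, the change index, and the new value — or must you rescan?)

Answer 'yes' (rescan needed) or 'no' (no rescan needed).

Old min = -20 at index 7
Change at index 4: -17 -> 48
Index 4 was NOT the min. New min = min(-20, 48). No rescan of other elements needed.
Needs rescan: no

Answer: no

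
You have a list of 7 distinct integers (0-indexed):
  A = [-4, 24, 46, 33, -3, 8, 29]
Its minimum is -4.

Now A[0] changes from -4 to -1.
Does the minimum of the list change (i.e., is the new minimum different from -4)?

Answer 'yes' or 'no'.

Answer: yes

Derivation:
Old min = -4
Change: A[0] -4 -> -1
Changed element was the min; new min must be rechecked.
New min = -3; changed? yes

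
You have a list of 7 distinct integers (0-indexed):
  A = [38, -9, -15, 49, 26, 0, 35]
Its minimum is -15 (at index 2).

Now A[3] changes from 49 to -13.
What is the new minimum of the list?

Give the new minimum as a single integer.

Answer: -15

Derivation:
Old min = -15 (at index 2)
Change: A[3] 49 -> -13
Changed element was NOT the old min.
  New min = min(old_min, new_val) = min(-15, -13) = -15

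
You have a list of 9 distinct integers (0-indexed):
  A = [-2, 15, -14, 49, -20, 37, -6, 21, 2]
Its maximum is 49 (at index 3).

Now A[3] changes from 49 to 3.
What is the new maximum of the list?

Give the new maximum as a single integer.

Answer: 37

Derivation:
Old max = 49 (at index 3)
Change: A[3] 49 -> 3
Changed element WAS the max -> may need rescan.
  Max of remaining elements: 37
  New max = max(3, 37) = 37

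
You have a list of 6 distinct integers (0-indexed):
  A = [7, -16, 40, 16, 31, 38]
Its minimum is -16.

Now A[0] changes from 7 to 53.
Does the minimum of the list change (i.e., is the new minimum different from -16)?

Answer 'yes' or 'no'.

Old min = -16
Change: A[0] 7 -> 53
Changed element was NOT the min; min changes only if 53 < -16.
New min = -16; changed? no

Answer: no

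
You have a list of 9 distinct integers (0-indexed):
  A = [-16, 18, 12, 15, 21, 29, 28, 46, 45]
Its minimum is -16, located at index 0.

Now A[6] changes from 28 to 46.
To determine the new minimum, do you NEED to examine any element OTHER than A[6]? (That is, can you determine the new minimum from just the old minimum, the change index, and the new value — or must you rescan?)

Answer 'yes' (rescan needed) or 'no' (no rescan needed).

Old min = -16 at index 0
Change at index 6: 28 -> 46
Index 6 was NOT the min. New min = min(-16, 46). No rescan of other elements needed.
Needs rescan: no

Answer: no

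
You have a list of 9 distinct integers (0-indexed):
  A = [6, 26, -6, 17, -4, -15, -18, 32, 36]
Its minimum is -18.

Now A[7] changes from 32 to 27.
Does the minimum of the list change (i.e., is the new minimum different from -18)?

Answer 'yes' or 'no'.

Answer: no

Derivation:
Old min = -18
Change: A[7] 32 -> 27
Changed element was NOT the min; min changes only if 27 < -18.
New min = -18; changed? no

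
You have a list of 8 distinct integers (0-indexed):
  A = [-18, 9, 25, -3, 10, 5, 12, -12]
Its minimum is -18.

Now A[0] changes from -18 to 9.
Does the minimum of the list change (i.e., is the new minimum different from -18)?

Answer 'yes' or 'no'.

Answer: yes

Derivation:
Old min = -18
Change: A[0] -18 -> 9
Changed element was the min; new min must be rechecked.
New min = -12; changed? yes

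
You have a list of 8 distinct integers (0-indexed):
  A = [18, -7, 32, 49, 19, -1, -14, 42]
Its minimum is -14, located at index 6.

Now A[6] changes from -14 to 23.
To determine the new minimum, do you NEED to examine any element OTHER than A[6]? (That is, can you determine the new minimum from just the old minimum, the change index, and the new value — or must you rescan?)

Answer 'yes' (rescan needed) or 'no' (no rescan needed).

Answer: yes

Derivation:
Old min = -14 at index 6
Change at index 6: -14 -> 23
Index 6 WAS the min and new value 23 > old min -14. Must rescan other elements to find the new min.
Needs rescan: yes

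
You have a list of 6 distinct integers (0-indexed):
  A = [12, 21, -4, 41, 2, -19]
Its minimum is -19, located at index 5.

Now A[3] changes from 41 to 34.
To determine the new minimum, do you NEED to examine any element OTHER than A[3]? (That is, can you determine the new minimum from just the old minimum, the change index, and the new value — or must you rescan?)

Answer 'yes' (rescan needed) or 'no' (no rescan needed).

Old min = -19 at index 5
Change at index 3: 41 -> 34
Index 3 was NOT the min. New min = min(-19, 34). No rescan of other elements needed.
Needs rescan: no

Answer: no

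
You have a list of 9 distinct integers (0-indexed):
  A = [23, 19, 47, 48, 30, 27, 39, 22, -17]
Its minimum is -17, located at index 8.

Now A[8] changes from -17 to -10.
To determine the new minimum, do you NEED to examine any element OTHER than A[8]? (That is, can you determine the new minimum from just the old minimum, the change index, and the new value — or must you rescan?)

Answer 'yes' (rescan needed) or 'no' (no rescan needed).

Answer: yes

Derivation:
Old min = -17 at index 8
Change at index 8: -17 -> -10
Index 8 WAS the min and new value -10 > old min -17. Must rescan other elements to find the new min.
Needs rescan: yes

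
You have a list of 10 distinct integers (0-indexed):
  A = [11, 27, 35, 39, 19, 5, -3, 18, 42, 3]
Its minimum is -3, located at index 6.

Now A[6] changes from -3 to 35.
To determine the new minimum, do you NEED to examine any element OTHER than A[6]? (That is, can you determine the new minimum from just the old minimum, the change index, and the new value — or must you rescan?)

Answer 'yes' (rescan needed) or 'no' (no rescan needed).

Old min = -3 at index 6
Change at index 6: -3 -> 35
Index 6 WAS the min and new value 35 > old min -3. Must rescan other elements to find the new min.
Needs rescan: yes

Answer: yes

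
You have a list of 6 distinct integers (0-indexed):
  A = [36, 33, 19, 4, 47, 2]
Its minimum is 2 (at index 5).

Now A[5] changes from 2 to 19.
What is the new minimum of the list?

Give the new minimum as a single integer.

Old min = 2 (at index 5)
Change: A[5] 2 -> 19
Changed element WAS the min. Need to check: is 19 still <= all others?
  Min of remaining elements: 4
  New min = min(19, 4) = 4

Answer: 4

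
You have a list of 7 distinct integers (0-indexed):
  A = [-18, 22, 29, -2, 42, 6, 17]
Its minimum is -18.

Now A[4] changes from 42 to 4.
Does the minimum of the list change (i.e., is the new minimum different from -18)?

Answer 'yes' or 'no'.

Old min = -18
Change: A[4] 42 -> 4
Changed element was NOT the min; min changes only if 4 < -18.
New min = -18; changed? no

Answer: no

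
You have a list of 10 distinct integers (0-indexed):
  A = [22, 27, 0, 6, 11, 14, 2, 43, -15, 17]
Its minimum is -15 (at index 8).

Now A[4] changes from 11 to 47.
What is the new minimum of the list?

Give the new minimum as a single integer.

Answer: -15

Derivation:
Old min = -15 (at index 8)
Change: A[4] 11 -> 47
Changed element was NOT the old min.
  New min = min(old_min, new_val) = min(-15, 47) = -15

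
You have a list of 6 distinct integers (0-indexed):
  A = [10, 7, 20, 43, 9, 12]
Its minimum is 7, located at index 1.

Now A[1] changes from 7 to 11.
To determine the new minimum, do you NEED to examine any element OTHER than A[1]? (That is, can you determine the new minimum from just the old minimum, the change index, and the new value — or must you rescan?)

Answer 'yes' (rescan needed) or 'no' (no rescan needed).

Old min = 7 at index 1
Change at index 1: 7 -> 11
Index 1 WAS the min and new value 11 > old min 7. Must rescan other elements to find the new min.
Needs rescan: yes

Answer: yes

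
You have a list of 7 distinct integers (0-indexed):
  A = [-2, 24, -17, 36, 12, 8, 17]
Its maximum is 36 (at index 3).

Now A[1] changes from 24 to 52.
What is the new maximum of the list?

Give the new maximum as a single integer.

Answer: 52

Derivation:
Old max = 36 (at index 3)
Change: A[1] 24 -> 52
Changed element was NOT the old max.
  New max = max(old_max, new_val) = max(36, 52) = 52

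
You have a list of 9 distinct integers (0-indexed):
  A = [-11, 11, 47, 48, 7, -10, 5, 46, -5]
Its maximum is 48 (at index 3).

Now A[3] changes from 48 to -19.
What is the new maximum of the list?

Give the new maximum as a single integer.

Old max = 48 (at index 3)
Change: A[3] 48 -> -19
Changed element WAS the max -> may need rescan.
  Max of remaining elements: 47
  New max = max(-19, 47) = 47

Answer: 47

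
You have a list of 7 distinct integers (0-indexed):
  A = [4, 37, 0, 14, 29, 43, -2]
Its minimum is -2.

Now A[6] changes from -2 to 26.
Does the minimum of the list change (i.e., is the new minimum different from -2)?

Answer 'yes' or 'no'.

Old min = -2
Change: A[6] -2 -> 26
Changed element was the min; new min must be rechecked.
New min = 0; changed? yes

Answer: yes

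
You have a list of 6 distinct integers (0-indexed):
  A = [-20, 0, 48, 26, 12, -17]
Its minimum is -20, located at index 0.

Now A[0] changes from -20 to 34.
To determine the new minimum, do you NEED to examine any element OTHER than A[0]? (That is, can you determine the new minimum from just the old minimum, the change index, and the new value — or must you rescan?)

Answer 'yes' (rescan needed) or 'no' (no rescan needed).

Old min = -20 at index 0
Change at index 0: -20 -> 34
Index 0 WAS the min and new value 34 > old min -20. Must rescan other elements to find the new min.
Needs rescan: yes

Answer: yes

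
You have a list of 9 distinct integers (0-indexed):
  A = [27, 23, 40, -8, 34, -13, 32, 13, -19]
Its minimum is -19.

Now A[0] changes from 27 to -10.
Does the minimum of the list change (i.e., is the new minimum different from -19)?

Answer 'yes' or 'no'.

Answer: no

Derivation:
Old min = -19
Change: A[0] 27 -> -10
Changed element was NOT the min; min changes only if -10 < -19.
New min = -19; changed? no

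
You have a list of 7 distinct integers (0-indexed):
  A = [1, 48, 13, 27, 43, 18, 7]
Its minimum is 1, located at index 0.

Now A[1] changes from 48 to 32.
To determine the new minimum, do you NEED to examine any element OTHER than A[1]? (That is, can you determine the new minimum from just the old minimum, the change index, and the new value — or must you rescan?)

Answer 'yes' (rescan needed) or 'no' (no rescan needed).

Old min = 1 at index 0
Change at index 1: 48 -> 32
Index 1 was NOT the min. New min = min(1, 32). No rescan of other elements needed.
Needs rescan: no

Answer: no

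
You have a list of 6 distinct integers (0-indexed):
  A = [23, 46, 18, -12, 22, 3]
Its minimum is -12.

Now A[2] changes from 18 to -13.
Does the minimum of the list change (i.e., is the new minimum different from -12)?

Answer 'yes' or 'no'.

Answer: yes

Derivation:
Old min = -12
Change: A[2] 18 -> -13
Changed element was NOT the min; min changes only if -13 < -12.
New min = -13; changed? yes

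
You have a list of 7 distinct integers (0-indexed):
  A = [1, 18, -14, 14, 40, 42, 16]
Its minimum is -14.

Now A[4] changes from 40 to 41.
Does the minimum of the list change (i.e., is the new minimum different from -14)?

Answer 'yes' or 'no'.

Answer: no

Derivation:
Old min = -14
Change: A[4] 40 -> 41
Changed element was NOT the min; min changes only if 41 < -14.
New min = -14; changed? no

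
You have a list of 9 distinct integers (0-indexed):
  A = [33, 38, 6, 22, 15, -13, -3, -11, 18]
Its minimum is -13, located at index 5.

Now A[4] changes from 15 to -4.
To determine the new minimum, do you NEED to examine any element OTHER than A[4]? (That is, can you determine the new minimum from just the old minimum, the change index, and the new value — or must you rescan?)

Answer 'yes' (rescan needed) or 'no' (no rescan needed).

Old min = -13 at index 5
Change at index 4: 15 -> -4
Index 4 was NOT the min. New min = min(-13, -4). No rescan of other elements needed.
Needs rescan: no

Answer: no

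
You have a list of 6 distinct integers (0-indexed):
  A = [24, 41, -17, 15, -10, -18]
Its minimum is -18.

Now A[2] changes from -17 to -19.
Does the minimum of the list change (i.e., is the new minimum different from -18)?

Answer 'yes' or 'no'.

Answer: yes

Derivation:
Old min = -18
Change: A[2] -17 -> -19
Changed element was NOT the min; min changes only if -19 < -18.
New min = -19; changed? yes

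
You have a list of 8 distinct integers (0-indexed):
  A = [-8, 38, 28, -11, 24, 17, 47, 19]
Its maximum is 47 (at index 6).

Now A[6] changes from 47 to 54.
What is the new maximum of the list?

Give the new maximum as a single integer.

Old max = 47 (at index 6)
Change: A[6] 47 -> 54
Changed element WAS the max -> may need rescan.
  Max of remaining elements: 38
  New max = max(54, 38) = 54

Answer: 54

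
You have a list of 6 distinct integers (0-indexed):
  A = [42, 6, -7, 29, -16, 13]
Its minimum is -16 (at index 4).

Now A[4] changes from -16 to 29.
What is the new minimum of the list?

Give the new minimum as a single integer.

Old min = -16 (at index 4)
Change: A[4] -16 -> 29
Changed element WAS the min. Need to check: is 29 still <= all others?
  Min of remaining elements: -7
  New min = min(29, -7) = -7

Answer: -7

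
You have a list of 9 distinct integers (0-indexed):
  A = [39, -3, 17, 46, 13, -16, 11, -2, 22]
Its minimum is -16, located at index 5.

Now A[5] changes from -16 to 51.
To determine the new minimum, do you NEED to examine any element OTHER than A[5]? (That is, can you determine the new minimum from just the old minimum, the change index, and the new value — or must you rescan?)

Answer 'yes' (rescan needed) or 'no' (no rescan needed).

Old min = -16 at index 5
Change at index 5: -16 -> 51
Index 5 WAS the min and new value 51 > old min -16. Must rescan other elements to find the new min.
Needs rescan: yes

Answer: yes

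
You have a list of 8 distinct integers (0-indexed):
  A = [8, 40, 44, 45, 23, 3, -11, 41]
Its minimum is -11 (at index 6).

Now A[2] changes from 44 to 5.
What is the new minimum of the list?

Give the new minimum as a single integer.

Answer: -11

Derivation:
Old min = -11 (at index 6)
Change: A[2] 44 -> 5
Changed element was NOT the old min.
  New min = min(old_min, new_val) = min(-11, 5) = -11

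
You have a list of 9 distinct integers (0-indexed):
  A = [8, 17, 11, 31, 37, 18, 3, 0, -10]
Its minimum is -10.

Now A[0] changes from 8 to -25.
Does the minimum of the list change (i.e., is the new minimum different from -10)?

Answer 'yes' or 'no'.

Old min = -10
Change: A[0] 8 -> -25
Changed element was NOT the min; min changes only if -25 < -10.
New min = -25; changed? yes

Answer: yes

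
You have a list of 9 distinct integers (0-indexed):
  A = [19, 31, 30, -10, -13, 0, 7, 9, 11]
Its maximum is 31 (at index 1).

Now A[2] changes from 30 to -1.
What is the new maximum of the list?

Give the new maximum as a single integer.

Old max = 31 (at index 1)
Change: A[2] 30 -> -1
Changed element was NOT the old max.
  New max = max(old_max, new_val) = max(31, -1) = 31

Answer: 31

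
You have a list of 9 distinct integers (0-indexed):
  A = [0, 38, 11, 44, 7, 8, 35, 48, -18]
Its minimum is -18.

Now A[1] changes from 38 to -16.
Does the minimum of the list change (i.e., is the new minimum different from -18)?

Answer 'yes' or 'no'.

Old min = -18
Change: A[1] 38 -> -16
Changed element was NOT the min; min changes only if -16 < -18.
New min = -18; changed? no

Answer: no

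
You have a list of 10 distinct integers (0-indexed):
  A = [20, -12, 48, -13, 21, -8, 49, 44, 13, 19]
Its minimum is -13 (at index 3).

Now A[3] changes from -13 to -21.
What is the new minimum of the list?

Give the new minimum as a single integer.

Old min = -13 (at index 3)
Change: A[3] -13 -> -21
Changed element WAS the min. Need to check: is -21 still <= all others?
  Min of remaining elements: -12
  New min = min(-21, -12) = -21

Answer: -21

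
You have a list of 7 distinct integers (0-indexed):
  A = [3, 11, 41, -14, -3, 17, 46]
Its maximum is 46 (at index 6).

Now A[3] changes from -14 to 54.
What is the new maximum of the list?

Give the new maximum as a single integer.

Old max = 46 (at index 6)
Change: A[3] -14 -> 54
Changed element was NOT the old max.
  New max = max(old_max, new_val) = max(46, 54) = 54

Answer: 54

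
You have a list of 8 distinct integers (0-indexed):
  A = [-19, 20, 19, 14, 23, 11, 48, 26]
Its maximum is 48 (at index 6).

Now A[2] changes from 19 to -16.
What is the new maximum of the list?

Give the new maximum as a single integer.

Answer: 48

Derivation:
Old max = 48 (at index 6)
Change: A[2] 19 -> -16
Changed element was NOT the old max.
  New max = max(old_max, new_val) = max(48, -16) = 48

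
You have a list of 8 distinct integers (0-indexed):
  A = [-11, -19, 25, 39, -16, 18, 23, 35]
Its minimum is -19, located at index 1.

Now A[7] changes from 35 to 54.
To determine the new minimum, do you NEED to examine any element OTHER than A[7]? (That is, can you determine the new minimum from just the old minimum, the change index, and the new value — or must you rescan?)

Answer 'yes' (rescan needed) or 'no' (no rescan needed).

Answer: no

Derivation:
Old min = -19 at index 1
Change at index 7: 35 -> 54
Index 7 was NOT the min. New min = min(-19, 54). No rescan of other elements needed.
Needs rescan: no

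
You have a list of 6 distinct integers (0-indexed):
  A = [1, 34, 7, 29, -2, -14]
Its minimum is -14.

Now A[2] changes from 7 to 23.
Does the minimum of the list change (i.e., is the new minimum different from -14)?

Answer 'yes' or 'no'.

Answer: no

Derivation:
Old min = -14
Change: A[2] 7 -> 23
Changed element was NOT the min; min changes only if 23 < -14.
New min = -14; changed? no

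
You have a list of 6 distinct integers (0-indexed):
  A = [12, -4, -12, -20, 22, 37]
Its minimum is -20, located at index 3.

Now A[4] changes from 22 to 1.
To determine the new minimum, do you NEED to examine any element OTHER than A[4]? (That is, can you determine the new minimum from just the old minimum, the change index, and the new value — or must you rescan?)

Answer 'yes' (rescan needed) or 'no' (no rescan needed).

Answer: no

Derivation:
Old min = -20 at index 3
Change at index 4: 22 -> 1
Index 4 was NOT the min. New min = min(-20, 1). No rescan of other elements needed.
Needs rescan: no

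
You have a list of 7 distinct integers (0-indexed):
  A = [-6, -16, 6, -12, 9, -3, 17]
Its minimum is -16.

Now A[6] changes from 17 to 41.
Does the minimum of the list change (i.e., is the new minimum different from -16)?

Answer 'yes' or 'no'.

Old min = -16
Change: A[6] 17 -> 41
Changed element was NOT the min; min changes only if 41 < -16.
New min = -16; changed? no

Answer: no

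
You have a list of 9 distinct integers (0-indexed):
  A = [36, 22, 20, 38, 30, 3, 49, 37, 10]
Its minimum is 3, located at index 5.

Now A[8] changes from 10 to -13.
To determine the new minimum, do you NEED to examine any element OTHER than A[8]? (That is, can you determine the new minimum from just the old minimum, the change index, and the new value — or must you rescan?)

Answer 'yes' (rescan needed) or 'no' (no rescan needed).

Answer: no

Derivation:
Old min = 3 at index 5
Change at index 8: 10 -> -13
Index 8 was NOT the min. New min = min(3, -13). No rescan of other elements needed.
Needs rescan: no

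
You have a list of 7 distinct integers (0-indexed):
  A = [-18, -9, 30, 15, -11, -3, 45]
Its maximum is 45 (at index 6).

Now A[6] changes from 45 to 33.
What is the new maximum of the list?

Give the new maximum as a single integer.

Answer: 33

Derivation:
Old max = 45 (at index 6)
Change: A[6] 45 -> 33
Changed element WAS the max -> may need rescan.
  Max of remaining elements: 30
  New max = max(33, 30) = 33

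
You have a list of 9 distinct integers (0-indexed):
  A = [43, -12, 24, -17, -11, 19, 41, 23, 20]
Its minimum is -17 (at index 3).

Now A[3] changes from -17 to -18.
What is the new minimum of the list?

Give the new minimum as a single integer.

Old min = -17 (at index 3)
Change: A[3] -17 -> -18
Changed element WAS the min. Need to check: is -18 still <= all others?
  Min of remaining elements: -12
  New min = min(-18, -12) = -18

Answer: -18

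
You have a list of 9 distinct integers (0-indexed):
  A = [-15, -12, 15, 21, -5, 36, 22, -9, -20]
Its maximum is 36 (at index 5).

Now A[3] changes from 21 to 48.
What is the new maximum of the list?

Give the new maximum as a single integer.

Answer: 48

Derivation:
Old max = 36 (at index 5)
Change: A[3] 21 -> 48
Changed element was NOT the old max.
  New max = max(old_max, new_val) = max(36, 48) = 48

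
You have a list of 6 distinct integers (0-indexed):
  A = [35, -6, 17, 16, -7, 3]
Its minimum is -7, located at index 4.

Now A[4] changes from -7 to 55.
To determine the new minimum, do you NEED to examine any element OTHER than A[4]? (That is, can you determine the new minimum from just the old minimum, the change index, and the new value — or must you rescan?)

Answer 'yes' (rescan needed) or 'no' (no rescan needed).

Answer: yes

Derivation:
Old min = -7 at index 4
Change at index 4: -7 -> 55
Index 4 WAS the min and new value 55 > old min -7. Must rescan other elements to find the new min.
Needs rescan: yes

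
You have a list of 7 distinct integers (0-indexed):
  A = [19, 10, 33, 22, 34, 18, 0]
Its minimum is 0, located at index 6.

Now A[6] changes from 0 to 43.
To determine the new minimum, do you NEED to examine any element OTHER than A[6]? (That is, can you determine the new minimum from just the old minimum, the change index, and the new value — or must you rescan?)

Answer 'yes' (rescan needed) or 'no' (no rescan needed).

Answer: yes

Derivation:
Old min = 0 at index 6
Change at index 6: 0 -> 43
Index 6 WAS the min and new value 43 > old min 0. Must rescan other elements to find the new min.
Needs rescan: yes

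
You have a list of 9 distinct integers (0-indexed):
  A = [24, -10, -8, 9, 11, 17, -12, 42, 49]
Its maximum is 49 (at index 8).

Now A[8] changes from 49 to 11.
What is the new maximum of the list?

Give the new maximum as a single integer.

Old max = 49 (at index 8)
Change: A[8] 49 -> 11
Changed element WAS the max -> may need rescan.
  Max of remaining elements: 42
  New max = max(11, 42) = 42

Answer: 42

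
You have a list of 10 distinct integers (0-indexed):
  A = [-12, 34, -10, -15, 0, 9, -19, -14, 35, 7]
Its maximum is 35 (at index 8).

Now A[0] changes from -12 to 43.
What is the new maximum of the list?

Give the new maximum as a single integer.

Answer: 43

Derivation:
Old max = 35 (at index 8)
Change: A[0] -12 -> 43
Changed element was NOT the old max.
  New max = max(old_max, new_val) = max(35, 43) = 43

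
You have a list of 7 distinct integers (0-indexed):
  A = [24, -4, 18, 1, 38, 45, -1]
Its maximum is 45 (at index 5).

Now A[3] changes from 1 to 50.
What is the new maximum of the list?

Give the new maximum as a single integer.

Old max = 45 (at index 5)
Change: A[3] 1 -> 50
Changed element was NOT the old max.
  New max = max(old_max, new_val) = max(45, 50) = 50

Answer: 50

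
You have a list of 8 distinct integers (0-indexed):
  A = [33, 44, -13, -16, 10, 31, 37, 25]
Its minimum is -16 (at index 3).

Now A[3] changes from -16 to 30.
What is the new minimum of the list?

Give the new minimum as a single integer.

Answer: -13

Derivation:
Old min = -16 (at index 3)
Change: A[3] -16 -> 30
Changed element WAS the min. Need to check: is 30 still <= all others?
  Min of remaining elements: -13
  New min = min(30, -13) = -13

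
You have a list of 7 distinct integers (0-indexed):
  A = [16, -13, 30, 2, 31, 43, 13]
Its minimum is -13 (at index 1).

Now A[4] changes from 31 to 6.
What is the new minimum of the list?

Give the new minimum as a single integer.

Answer: -13

Derivation:
Old min = -13 (at index 1)
Change: A[4] 31 -> 6
Changed element was NOT the old min.
  New min = min(old_min, new_val) = min(-13, 6) = -13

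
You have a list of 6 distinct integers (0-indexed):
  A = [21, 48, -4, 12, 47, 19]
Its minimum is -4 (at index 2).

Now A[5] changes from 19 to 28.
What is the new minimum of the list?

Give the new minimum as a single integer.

Old min = -4 (at index 2)
Change: A[5] 19 -> 28
Changed element was NOT the old min.
  New min = min(old_min, new_val) = min(-4, 28) = -4

Answer: -4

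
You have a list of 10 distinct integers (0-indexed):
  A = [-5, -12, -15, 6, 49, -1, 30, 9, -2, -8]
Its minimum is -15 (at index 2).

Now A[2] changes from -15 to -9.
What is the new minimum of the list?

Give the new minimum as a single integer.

Answer: -12

Derivation:
Old min = -15 (at index 2)
Change: A[2] -15 -> -9
Changed element WAS the min. Need to check: is -9 still <= all others?
  Min of remaining elements: -12
  New min = min(-9, -12) = -12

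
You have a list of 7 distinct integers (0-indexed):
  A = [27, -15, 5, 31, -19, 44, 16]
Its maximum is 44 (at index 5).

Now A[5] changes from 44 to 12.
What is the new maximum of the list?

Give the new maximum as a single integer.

Old max = 44 (at index 5)
Change: A[5] 44 -> 12
Changed element WAS the max -> may need rescan.
  Max of remaining elements: 31
  New max = max(12, 31) = 31

Answer: 31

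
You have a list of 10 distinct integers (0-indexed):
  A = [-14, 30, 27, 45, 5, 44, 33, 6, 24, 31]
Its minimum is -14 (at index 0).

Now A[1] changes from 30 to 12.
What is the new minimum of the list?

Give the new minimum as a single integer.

Old min = -14 (at index 0)
Change: A[1] 30 -> 12
Changed element was NOT the old min.
  New min = min(old_min, new_val) = min(-14, 12) = -14

Answer: -14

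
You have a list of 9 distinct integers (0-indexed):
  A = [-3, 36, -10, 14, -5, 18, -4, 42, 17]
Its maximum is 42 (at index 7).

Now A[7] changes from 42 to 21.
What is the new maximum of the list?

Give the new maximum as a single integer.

Answer: 36

Derivation:
Old max = 42 (at index 7)
Change: A[7] 42 -> 21
Changed element WAS the max -> may need rescan.
  Max of remaining elements: 36
  New max = max(21, 36) = 36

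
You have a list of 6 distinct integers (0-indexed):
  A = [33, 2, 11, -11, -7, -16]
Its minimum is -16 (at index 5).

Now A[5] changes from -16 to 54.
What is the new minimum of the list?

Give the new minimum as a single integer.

Answer: -11

Derivation:
Old min = -16 (at index 5)
Change: A[5] -16 -> 54
Changed element WAS the min. Need to check: is 54 still <= all others?
  Min of remaining elements: -11
  New min = min(54, -11) = -11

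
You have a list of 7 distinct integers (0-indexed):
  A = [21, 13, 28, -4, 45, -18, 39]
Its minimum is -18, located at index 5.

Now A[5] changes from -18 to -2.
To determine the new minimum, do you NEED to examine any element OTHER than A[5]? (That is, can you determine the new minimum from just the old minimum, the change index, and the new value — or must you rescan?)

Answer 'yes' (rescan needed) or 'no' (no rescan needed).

Answer: yes

Derivation:
Old min = -18 at index 5
Change at index 5: -18 -> -2
Index 5 WAS the min and new value -2 > old min -18. Must rescan other elements to find the new min.
Needs rescan: yes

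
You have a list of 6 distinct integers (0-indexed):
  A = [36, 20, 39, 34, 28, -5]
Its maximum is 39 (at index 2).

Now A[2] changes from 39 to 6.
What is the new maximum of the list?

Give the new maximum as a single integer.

Answer: 36

Derivation:
Old max = 39 (at index 2)
Change: A[2] 39 -> 6
Changed element WAS the max -> may need rescan.
  Max of remaining elements: 36
  New max = max(6, 36) = 36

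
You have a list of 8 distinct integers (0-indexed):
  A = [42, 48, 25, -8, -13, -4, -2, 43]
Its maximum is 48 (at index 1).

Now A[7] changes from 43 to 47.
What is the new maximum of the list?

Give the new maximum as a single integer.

Answer: 48

Derivation:
Old max = 48 (at index 1)
Change: A[7] 43 -> 47
Changed element was NOT the old max.
  New max = max(old_max, new_val) = max(48, 47) = 48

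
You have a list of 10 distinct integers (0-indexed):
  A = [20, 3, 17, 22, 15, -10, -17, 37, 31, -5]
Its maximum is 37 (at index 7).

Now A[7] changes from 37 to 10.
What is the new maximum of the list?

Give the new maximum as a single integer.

Answer: 31

Derivation:
Old max = 37 (at index 7)
Change: A[7] 37 -> 10
Changed element WAS the max -> may need rescan.
  Max of remaining elements: 31
  New max = max(10, 31) = 31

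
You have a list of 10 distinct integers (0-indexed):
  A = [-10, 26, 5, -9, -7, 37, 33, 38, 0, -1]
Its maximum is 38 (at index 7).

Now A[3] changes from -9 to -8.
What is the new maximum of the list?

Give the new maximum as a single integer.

Answer: 38

Derivation:
Old max = 38 (at index 7)
Change: A[3] -9 -> -8
Changed element was NOT the old max.
  New max = max(old_max, new_val) = max(38, -8) = 38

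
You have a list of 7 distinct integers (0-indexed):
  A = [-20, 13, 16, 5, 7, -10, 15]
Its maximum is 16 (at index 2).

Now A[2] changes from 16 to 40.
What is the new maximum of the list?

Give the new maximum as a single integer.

Old max = 16 (at index 2)
Change: A[2] 16 -> 40
Changed element WAS the max -> may need rescan.
  Max of remaining elements: 15
  New max = max(40, 15) = 40

Answer: 40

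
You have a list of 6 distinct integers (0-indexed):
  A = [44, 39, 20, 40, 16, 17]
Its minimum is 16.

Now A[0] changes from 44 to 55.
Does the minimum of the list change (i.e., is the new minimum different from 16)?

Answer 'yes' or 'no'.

Answer: no

Derivation:
Old min = 16
Change: A[0] 44 -> 55
Changed element was NOT the min; min changes only if 55 < 16.
New min = 16; changed? no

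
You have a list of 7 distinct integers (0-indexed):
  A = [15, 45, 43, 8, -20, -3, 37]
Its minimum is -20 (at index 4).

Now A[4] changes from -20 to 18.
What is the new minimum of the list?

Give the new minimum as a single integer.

Old min = -20 (at index 4)
Change: A[4] -20 -> 18
Changed element WAS the min. Need to check: is 18 still <= all others?
  Min of remaining elements: -3
  New min = min(18, -3) = -3

Answer: -3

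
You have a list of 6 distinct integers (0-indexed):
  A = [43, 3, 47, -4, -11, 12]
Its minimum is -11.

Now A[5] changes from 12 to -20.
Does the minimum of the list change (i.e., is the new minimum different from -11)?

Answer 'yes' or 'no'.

Answer: yes

Derivation:
Old min = -11
Change: A[5] 12 -> -20
Changed element was NOT the min; min changes only if -20 < -11.
New min = -20; changed? yes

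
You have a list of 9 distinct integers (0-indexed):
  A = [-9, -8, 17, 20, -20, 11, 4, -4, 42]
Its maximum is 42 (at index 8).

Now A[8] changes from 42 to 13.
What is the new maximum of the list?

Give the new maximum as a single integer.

Old max = 42 (at index 8)
Change: A[8] 42 -> 13
Changed element WAS the max -> may need rescan.
  Max of remaining elements: 20
  New max = max(13, 20) = 20

Answer: 20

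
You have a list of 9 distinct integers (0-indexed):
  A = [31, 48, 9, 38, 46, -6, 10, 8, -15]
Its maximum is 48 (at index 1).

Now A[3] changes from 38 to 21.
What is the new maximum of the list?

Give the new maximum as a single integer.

Old max = 48 (at index 1)
Change: A[3] 38 -> 21
Changed element was NOT the old max.
  New max = max(old_max, new_val) = max(48, 21) = 48

Answer: 48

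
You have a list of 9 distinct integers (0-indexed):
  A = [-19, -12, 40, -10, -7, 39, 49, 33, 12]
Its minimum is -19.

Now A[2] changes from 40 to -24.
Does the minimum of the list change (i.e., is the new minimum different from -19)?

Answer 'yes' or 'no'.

Old min = -19
Change: A[2] 40 -> -24
Changed element was NOT the min; min changes only if -24 < -19.
New min = -24; changed? yes

Answer: yes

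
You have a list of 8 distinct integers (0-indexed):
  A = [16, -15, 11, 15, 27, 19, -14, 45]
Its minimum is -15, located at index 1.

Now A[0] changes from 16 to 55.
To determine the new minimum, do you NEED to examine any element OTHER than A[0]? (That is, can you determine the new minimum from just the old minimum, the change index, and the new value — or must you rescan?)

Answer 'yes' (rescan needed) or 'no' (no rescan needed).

Old min = -15 at index 1
Change at index 0: 16 -> 55
Index 0 was NOT the min. New min = min(-15, 55). No rescan of other elements needed.
Needs rescan: no

Answer: no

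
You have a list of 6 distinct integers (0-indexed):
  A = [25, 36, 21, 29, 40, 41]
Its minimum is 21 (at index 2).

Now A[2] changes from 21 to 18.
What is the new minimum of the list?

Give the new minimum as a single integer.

Old min = 21 (at index 2)
Change: A[2] 21 -> 18
Changed element WAS the min. Need to check: is 18 still <= all others?
  Min of remaining elements: 25
  New min = min(18, 25) = 18

Answer: 18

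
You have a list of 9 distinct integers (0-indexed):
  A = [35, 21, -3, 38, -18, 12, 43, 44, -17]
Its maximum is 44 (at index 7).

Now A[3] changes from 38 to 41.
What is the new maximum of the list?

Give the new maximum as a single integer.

Old max = 44 (at index 7)
Change: A[3] 38 -> 41
Changed element was NOT the old max.
  New max = max(old_max, new_val) = max(44, 41) = 44

Answer: 44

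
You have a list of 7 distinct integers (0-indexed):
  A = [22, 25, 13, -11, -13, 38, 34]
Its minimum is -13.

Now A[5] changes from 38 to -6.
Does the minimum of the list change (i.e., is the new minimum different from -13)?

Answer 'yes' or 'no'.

Old min = -13
Change: A[5] 38 -> -6
Changed element was NOT the min; min changes only if -6 < -13.
New min = -13; changed? no

Answer: no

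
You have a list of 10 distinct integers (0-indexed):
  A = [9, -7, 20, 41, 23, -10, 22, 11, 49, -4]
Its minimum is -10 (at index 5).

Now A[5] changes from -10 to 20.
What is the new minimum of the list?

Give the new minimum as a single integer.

Answer: -7

Derivation:
Old min = -10 (at index 5)
Change: A[5] -10 -> 20
Changed element WAS the min. Need to check: is 20 still <= all others?
  Min of remaining elements: -7
  New min = min(20, -7) = -7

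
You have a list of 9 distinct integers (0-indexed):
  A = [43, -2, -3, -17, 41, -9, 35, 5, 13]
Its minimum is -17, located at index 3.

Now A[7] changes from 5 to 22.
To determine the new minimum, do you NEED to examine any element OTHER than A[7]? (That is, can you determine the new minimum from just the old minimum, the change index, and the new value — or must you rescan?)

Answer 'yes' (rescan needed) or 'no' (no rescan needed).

Answer: no

Derivation:
Old min = -17 at index 3
Change at index 7: 5 -> 22
Index 7 was NOT the min. New min = min(-17, 22). No rescan of other elements needed.
Needs rescan: no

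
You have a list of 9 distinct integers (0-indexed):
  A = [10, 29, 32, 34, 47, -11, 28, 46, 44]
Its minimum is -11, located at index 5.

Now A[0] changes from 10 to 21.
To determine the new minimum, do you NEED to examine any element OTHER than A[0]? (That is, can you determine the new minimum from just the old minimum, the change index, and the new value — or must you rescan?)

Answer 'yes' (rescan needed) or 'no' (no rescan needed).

Old min = -11 at index 5
Change at index 0: 10 -> 21
Index 0 was NOT the min. New min = min(-11, 21). No rescan of other elements needed.
Needs rescan: no

Answer: no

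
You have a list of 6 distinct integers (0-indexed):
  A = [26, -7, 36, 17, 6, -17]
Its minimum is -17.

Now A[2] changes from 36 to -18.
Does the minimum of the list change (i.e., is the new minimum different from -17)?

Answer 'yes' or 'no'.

Old min = -17
Change: A[2] 36 -> -18
Changed element was NOT the min; min changes only if -18 < -17.
New min = -18; changed? yes

Answer: yes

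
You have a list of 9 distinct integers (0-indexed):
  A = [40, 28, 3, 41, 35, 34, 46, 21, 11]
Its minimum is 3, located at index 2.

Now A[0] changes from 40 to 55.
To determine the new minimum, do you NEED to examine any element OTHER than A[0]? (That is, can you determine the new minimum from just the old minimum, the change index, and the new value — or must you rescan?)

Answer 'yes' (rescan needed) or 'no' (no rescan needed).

Old min = 3 at index 2
Change at index 0: 40 -> 55
Index 0 was NOT the min. New min = min(3, 55). No rescan of other elements needed.
Needs rescan: no

Answer: no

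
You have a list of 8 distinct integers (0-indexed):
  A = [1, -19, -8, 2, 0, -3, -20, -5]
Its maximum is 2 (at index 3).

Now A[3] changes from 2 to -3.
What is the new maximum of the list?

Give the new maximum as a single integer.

Old max = 2 (at index 3)
Change: A[3] 2 -> -3
Changed element WAS the max -> may need rescan.
  Max of remaining elements: 1
  New max = max(-3, 1) = 1

Answer: 1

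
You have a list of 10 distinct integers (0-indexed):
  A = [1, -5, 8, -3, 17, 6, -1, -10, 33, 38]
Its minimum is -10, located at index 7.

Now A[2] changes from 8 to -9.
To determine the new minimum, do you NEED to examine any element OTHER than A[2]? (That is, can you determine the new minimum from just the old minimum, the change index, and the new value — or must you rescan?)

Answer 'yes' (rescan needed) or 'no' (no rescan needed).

Old min = -10 at index 7
Change at index 2: 8 -> -9
Index 2 was NOT the min. New min = min(-10, -9). No rescan of other elements needed.
Needs rescan: no

Answer: no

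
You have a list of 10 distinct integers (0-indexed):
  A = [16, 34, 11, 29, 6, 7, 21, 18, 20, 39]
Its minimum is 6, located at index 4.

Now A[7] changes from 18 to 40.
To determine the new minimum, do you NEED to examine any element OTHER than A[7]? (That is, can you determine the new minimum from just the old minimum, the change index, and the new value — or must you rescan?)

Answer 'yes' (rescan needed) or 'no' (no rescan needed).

Old min = 6 at index 4
Change at index 7: 18 -> 40
Index 7 was NOT the min. New min = min(6, 40). No rescan of other elements needed.
Needs rescan: no

Answer: no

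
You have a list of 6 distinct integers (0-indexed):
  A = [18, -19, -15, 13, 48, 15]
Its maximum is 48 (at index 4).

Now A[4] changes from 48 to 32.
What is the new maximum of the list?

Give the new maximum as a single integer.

Old max = 48 (at index 4)
Change: A[4] 48 -> 32
Changed element WAS the max -> may need rescan.
  Max of remaining elements: 18
  New max = max(32, 18) = 32

Answer: 32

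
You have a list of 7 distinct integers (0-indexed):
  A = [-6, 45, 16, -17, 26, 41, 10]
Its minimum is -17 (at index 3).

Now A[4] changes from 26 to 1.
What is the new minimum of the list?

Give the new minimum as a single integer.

Answer: -17

Derivation:
Old min = -17 (at index 3)
Change: A[4] 26 -> 1
Changed element was NOT the old min.
  New min = min(old_min, new_val) = min(-17, 1) = -17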